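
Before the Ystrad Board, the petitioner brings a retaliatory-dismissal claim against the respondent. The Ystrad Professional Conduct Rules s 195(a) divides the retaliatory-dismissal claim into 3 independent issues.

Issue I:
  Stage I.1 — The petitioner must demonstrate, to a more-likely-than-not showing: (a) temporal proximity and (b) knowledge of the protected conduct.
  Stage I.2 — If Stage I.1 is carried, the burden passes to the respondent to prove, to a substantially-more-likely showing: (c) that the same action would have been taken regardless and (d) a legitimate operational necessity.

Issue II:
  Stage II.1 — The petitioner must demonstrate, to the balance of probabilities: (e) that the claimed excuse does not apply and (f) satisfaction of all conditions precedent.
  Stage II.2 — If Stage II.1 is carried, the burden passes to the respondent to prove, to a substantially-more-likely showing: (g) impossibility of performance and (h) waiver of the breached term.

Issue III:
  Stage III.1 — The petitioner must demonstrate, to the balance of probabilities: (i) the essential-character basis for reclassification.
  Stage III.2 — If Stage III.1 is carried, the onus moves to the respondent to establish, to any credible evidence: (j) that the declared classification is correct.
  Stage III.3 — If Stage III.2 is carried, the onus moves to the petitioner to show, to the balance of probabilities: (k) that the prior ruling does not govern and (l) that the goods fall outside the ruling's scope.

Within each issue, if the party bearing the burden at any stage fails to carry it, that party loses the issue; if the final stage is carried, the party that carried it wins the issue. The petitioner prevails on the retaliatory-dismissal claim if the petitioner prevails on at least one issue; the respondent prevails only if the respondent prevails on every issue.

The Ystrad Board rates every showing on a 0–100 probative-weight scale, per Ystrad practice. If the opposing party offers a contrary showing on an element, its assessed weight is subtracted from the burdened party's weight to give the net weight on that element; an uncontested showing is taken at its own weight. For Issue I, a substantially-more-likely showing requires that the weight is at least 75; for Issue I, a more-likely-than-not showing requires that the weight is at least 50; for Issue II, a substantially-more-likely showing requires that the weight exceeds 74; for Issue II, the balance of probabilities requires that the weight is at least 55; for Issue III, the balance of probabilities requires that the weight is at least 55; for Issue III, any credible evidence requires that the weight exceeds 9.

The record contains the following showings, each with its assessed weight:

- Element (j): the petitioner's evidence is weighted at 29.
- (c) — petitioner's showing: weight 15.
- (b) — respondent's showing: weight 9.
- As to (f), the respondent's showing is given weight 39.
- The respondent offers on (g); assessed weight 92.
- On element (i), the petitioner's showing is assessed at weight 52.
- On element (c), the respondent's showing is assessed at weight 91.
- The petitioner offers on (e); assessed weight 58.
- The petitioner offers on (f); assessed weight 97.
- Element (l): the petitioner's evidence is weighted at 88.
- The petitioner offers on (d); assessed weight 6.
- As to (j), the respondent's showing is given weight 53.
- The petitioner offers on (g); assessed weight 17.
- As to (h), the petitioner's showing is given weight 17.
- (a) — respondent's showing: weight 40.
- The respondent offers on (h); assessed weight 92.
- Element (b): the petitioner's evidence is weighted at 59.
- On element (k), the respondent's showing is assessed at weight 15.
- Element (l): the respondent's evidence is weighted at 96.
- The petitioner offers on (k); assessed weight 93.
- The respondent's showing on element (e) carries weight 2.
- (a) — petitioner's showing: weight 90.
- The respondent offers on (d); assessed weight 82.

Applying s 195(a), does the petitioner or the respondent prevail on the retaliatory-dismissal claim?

— Issue I —
Stage I.1 — burden on petitioner; standard: a more-likely-than-not showing (weight is at least 50).
    (a): 90 − 40 = 50 ≥ 50 [met]
    (b): 59 − 9 = 50 ≥ 50 [met]
  Stage I.1 is satisfied; the onus moves to the respondent.
Stage I.2 — burden on respondent; standard: a substantially-more-likely showing (weight is at least 75).
    (c): 91 − 15 = 76 ≥ 75 [met]
    (d): 82 − 6 = 76 ≥ 75 [met]
  The respondent carries the last stage.
With every stage satisfied, the respondent prevails on this issue.
— Issue II —
Stage II.1 (petitioner, the balance of probabilities, weight is at least 55): (e) net 58−2=56 ≥ 55 — meets; (f) net 97−39=58 ≥ 55 — meets.
  Stage II.1 carried; the burden shifts to the respondent.
Stage II.2 (respondent, a substantially-more-likely showing, weight exceeds 74): (g) net 92−17=75 > 74 — meets; (h) net 92−17=75 > 74 — meets.
  All elements met at the final stage.
All stages carried — the respondent prevails on this issue.
— Issue III —
Stage III.1 — burden on petitioner; standard: the balance of probabilities (weight is at least 55).
    (i): 52 < 55 [not met]
  Not every element is met, so the petitioner fails to carry Stage III.1.
The respondent prevails on this issue.
Per-issue: Issue I → respondent; Issue II → respondent; Issue III → respondent. The petitioner must prevail on at least one issue; overall, the respondent prevails.

respondent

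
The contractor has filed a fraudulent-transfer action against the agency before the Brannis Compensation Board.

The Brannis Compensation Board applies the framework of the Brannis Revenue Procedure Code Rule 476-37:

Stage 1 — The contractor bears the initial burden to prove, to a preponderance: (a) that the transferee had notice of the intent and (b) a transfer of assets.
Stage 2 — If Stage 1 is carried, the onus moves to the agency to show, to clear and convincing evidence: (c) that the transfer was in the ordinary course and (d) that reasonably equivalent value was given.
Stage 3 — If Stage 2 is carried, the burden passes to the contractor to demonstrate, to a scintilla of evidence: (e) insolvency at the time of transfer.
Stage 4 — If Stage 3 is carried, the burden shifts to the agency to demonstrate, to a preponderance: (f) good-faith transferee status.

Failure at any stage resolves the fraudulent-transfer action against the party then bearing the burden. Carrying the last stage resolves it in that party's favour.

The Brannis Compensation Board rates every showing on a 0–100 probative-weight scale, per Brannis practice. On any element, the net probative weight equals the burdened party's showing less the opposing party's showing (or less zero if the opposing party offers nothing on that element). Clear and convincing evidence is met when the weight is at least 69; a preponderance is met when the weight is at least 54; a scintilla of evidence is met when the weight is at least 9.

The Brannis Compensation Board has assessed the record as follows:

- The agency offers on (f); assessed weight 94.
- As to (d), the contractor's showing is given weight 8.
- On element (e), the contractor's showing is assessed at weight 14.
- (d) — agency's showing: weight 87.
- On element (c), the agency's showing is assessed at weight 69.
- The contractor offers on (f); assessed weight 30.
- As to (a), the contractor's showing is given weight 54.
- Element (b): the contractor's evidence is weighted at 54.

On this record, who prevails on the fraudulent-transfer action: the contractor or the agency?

Stage 1 — burden on contractor; standard: a preponderance (weight is at least 54).
    (a): 54 ≥ 54 [met]
    (b): 54 ≥ 54 [met]
  Stage 1 carried; the burden shifts to the agency.
Stage 2 — burden on agency; standard: clear and convincing evidence (weight is at least 69).
    (c): 69 ≥ 69 [met]
    (d): 87 − 8 = 79 ≥ 69 [met]
  Stage 2 carried; the burden shifts to the contractor.
Stage 3 — burden on contractor; standard: a scintilla of evidence (weight is at least 9).
    (e): 14 ≥ 9 [met]
  All elements met. The burden passes to the agency.
Stage 4 — burden on agency; standard: a preponderance (weight is at least 54).
    (f): 94 − 30 = 64 ≥ 54 [met]
  The agency carries the last stage.
With every stage satisfied, the agency prevails.

agency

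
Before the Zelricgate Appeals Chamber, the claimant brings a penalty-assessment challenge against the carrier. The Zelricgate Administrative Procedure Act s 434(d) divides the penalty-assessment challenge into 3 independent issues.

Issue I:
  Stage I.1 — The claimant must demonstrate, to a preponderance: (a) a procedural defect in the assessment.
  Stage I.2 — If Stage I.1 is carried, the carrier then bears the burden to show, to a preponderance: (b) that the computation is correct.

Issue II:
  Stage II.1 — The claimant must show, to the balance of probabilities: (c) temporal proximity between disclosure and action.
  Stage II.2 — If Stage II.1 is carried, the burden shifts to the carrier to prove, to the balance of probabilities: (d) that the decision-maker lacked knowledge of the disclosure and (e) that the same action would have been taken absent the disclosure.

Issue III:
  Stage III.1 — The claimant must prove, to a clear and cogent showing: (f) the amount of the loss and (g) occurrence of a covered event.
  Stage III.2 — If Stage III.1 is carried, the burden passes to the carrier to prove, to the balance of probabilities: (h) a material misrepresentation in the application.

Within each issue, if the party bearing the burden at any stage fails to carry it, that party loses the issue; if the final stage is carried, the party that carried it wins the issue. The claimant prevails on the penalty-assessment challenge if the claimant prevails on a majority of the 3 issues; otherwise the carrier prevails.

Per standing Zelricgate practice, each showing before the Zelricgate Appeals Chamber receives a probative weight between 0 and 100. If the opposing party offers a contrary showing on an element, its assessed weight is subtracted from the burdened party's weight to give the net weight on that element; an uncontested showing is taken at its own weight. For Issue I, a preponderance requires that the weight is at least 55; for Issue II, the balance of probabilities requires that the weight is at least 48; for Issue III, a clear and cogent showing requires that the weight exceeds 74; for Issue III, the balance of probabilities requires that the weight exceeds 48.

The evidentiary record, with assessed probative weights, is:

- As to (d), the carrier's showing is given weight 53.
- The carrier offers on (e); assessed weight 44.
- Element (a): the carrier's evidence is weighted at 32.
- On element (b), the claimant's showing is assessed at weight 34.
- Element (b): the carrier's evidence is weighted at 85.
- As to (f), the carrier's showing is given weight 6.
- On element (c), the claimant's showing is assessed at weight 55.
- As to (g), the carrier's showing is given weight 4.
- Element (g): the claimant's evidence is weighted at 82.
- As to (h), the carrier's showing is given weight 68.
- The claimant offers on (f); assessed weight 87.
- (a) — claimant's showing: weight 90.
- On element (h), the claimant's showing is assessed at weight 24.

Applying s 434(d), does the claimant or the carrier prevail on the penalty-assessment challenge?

claimant

— Issue I —
At Stage I.1 the claimant must meet a preponderance (weight is at least 55): on (a) the weight is 90 less the opposing 32 gives net 58, ≥ 55, so (a) meets the standard.
  The claimant carries Stage I.1; the carrier now bears the burden.
At Stage I.2 the carrier must meet a preponderance (weight is at least 55): on (b) the weight is 85 less the opposing 34 gives net 51, which does not reach 55, so (b) does not meet the standard.
  Not every element is met, so the carrier fails to carry Stage I.2.
The claimant prevails on this issue.
— Issue II —
At Stage II.1 the claimant must meet the balance of probabilities (weight is at least 48): on (c) the weight is 55, which does reach 48, so (c) meets the standard.
  Stage II.1 carried; the burden shifts to the carrier.
At Stage II.2 the carrier must meet the balance of probabilities (weight is at least 48): on (d) the weight is 53, which does reach 48, so (d) meets the standard; on (e) the weight is 44, < 48, so (e) does not meet the standard.
  Not every element is met, so the carrier fails to carry Stage II.2.
The claimant prevails on this issue.
— Issue III —
Stage III.1 — burden on claimant; standard: a clear and cogent showing (weight exceeds 74).
    (f): 87 − 6 = 81 > 74 [met]
    (g): 82 − 4 = 78 > 74 [met]
  The claimant carries Stage III.1; the carrier now bears the burden.
Stage III.2 — burden on carrier; standard: the balance of probabilities (weight exceeds 48).
    (h): 68 − 24 = 44 ≤ 48 [not met]
  Not every element is met, so the carrier fails to carry Stage III.2.
The analysis ends at Stage III.2; the claimant prevails on this issue.
Per-issue: Issue I → claimant; Issue II → claimant; Issue III → claimant. The claimant must prevail on a majority of issues; overall, the claimant prevails.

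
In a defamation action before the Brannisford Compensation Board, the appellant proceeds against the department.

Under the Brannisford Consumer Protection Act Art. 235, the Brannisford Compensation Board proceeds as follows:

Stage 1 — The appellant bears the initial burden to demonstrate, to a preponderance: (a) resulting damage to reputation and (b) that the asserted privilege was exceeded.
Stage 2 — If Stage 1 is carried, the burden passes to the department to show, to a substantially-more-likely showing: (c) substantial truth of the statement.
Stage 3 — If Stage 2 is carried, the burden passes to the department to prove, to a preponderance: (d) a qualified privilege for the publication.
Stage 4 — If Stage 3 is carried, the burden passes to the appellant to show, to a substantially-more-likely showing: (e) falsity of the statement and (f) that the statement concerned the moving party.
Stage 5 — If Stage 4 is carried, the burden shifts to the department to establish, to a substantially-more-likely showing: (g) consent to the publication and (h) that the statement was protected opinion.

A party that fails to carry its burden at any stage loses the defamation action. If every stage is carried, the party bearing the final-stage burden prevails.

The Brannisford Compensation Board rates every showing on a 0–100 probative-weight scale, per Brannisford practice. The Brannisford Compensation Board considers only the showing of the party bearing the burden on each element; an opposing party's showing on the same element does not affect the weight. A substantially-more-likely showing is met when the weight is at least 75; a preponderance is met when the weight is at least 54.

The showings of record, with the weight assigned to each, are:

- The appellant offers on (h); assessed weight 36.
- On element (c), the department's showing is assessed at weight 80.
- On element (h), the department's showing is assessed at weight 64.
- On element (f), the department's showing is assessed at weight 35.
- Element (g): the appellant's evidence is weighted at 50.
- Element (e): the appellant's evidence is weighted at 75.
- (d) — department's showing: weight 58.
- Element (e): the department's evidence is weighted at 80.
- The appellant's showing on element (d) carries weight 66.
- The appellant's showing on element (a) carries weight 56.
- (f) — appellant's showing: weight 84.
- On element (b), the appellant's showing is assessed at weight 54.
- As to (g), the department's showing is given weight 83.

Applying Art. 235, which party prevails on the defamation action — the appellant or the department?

At Stage 1 the appellant must meet a preponderance (weight is at least 54): on (a) the weight is 56, ≥ 54, so (a) meets the standard; on (b) the weight is 54, which does reach 54, so (b) meets the standard.
  Stage 1 carried; the burden shifts to the department.
At Stage 2 the department must meet a substantially-more-likely showing (weight is at least 75): on (c) the weight is 80, which does reach 75, so (c) meets the standard.
  Stage 2 carried; the burden remains with the department.
At Stage 3 the department must meet a preponderance (weight is at least 54): on (d) the weight is 58 (the appellant's 66 is given no effect), which does reach 54, so (d) meets the standard.
  Stage 3 carried; the burden shifts to the appellant.
At Stage 4 the appellant must meet a substantially-more-likely showing (weight is at least 75): on (e) the weight is 75 (the department's 80 is given no effect), which does reach 75, so (e) meets the standard; on (f) the weight is 84 (the department's 35 is given no effect), which does reach 75, so (f) meets the standard.
  All elements met. The burden passes to the department.
At Stage 5 the department must meet a substantially-more-likely showing (weight is at least 75): on (g) the weight is 83 (the appellant's 50 is given no effect), which does reach 75, so (g) meets the standard; on (h) the weight is 64 (the appellant's 36 is given no effect), which does not reach 75, so (h) does not meet the standard.
  Stage 5 not carried; the department fails its burden.
The appellant prevails.

appellant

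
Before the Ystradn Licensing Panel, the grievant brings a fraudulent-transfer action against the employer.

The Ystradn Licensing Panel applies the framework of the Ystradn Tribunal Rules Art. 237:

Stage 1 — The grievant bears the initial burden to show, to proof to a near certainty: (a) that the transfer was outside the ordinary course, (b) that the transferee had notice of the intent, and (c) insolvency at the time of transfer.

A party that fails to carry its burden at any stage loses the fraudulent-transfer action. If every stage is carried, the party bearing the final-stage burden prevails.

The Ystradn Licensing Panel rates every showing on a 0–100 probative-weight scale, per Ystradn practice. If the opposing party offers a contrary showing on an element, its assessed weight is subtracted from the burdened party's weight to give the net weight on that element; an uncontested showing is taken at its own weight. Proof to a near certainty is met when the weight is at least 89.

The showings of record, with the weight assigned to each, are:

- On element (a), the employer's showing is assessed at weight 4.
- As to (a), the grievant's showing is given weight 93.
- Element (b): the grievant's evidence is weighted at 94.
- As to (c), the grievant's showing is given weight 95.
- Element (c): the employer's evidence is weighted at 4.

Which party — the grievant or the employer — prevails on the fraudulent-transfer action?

grievant

Stage 1 — burden on grievant; standard: proof to a near certainty (weight is at least 89).
    (a): 93 − 4 = 89 ≥ 89 [met]
    (b): 94 ≥ 89 [met]
    (c): 95 − 4 = 91 ≥ 89 [met]
  Stage 1 carried; the final stage is satisfied.
With every stage satisfied, the grievant prevails.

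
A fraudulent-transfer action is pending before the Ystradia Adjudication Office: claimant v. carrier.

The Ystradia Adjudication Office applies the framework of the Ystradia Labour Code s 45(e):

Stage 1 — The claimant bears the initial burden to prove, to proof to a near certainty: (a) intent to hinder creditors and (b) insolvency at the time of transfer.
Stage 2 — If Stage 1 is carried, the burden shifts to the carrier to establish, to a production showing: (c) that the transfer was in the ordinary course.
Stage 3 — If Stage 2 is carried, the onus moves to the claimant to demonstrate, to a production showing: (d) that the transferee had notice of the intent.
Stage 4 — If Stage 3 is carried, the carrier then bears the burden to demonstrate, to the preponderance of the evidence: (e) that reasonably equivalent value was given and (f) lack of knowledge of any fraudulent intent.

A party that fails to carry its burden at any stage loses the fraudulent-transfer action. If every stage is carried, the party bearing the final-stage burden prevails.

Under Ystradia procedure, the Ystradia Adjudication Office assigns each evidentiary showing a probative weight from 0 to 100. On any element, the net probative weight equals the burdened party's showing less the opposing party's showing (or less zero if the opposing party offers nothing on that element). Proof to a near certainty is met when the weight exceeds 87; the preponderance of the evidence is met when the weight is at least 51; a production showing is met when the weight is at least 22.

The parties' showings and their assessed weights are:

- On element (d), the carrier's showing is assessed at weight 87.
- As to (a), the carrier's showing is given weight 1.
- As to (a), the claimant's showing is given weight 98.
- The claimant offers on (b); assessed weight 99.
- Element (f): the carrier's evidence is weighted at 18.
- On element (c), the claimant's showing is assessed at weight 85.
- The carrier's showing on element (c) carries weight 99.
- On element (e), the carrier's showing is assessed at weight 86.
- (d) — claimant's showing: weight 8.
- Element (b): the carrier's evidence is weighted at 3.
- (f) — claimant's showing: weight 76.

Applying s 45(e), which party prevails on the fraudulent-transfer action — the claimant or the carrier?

At Stage 1 the claimant must meet proof to a near certainty (weight exceeds 87): on (a) the weight is 98 less the opposing 1 gives net 97, > 87, so (a) meets the standard; on (b) the weight is 99 less the opposing 3 gives net 96, which does exceed 87, so (b) meets the standard.
  Stage 1 is satisfied; the onus moves to the carrier.
At Stage 2 the carrier must meet a production showing (weight is at least 22): on (c) the weight is 99 less the opposing 85 gives net 14, which does not reach 22, so (c) does not meet the standard.
  Stage 2 not carried; the carrier fails its burden.
The analysis ends at Stage 2; the claimant prevails.

claimant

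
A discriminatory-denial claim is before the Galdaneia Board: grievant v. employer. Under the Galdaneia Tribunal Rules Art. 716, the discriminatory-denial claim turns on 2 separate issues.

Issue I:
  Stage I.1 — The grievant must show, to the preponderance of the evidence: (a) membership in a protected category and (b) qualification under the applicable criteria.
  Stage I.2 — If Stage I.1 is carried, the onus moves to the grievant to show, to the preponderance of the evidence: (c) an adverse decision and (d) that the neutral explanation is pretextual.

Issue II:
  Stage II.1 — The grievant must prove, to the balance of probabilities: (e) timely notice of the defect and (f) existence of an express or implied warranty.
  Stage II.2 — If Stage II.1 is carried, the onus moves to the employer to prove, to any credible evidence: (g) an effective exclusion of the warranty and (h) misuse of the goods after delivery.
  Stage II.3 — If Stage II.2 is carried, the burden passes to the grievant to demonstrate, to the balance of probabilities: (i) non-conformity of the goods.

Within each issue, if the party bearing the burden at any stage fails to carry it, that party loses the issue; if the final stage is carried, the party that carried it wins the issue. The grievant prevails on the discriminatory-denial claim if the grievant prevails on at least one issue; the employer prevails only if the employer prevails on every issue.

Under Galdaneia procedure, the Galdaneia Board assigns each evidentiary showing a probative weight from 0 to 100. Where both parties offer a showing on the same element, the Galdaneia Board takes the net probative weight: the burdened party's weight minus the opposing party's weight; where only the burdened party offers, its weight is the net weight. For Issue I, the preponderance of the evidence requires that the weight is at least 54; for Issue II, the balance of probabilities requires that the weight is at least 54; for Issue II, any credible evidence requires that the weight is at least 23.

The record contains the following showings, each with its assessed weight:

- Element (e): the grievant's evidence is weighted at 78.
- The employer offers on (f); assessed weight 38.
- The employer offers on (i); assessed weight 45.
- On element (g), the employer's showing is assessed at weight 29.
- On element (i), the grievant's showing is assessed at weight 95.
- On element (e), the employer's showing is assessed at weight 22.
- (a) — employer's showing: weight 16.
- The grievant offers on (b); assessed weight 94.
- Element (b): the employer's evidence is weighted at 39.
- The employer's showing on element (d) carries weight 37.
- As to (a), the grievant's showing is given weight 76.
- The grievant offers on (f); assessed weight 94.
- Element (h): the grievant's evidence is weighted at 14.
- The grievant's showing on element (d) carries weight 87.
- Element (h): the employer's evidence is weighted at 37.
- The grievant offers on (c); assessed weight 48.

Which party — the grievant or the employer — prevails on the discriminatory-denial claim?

employer

— Issue I —
At Stage I.1 the grievant must meet the preponderance of the evidence (weight is at least 54): on (a) the weight is 76 less the opposing 16 gives net 60, which does reach 54, so (a) meets the standard; on (b) the weight is 94 less the opposing 39 gives net 55, which does reach 54, so (b) meets the standard.
  All elements met. The grievant retains the burden for Stage I.2.
At Stage I.2 the grievant must meet the preponderance of the evidence (weight is at least 54): on (c) the weight is 48, < 54, so (c) does not meet the standard; on (d) the weight is 87 less the opposing 37 gives net 50, < 54, so (d) does not meet the standard.
  The grievant does not carry Stage I.2.
The analysis ends at Stage I.2; the employer prevails on this issue.
— Issue II —
Stage II.1 — burden on grievant; standard: the balance of probabilities (weight is at least 54).
    (e): 78 − 22 = 56 ≥ 54 [met]
    (f): 94 − 38 = 56 ≥ 54 [met]
  Stage II.1 carried; the burden shifts to the employer.
Stage II.2 — burden on employer; standard: any credible evidence (weight is at least 23).
    (g): 29 ≥ 23 [met]
    (h): 37 − 14 = 23 ≥ 23 [met]
  Stage II.2 carried; the burden shifts to the grievant.
Stage II.3 — burden on grievant; standard: the balance of probabilities (weight is at least 54).
    (i): 95 − 45 = 50 < 54 [not met]
  Stage II.3 not carried; the grievant fails its burden.
So the employer prevails on this issue.
Per-issue: Issue I → employer; Issue II → employer. The grievant must prevail on at least one issue; overall, the employer prevails.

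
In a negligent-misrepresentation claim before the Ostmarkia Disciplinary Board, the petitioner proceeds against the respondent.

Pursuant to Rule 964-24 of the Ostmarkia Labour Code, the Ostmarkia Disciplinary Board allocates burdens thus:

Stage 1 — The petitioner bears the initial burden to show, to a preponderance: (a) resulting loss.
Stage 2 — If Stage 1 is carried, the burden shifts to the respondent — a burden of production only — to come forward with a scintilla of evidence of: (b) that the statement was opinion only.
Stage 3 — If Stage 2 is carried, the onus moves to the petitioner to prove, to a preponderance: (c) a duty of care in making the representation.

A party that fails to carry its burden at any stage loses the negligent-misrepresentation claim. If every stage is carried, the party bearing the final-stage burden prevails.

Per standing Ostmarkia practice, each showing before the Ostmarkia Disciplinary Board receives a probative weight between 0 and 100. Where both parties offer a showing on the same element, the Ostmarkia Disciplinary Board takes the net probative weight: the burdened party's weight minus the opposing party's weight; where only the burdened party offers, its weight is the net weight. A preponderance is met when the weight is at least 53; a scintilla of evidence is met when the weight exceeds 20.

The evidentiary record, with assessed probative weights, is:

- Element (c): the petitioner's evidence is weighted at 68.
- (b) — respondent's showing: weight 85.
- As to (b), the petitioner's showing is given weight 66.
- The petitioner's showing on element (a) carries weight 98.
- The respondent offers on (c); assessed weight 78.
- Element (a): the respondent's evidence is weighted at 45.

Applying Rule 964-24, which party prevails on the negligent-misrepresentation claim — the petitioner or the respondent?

petitioner

Stage 1 (petitioner, a preponderance, weight is at least 53): (a) net 98−45=53 ≥ 53 — meets.
  Stage 1 carried; the burden shifts to the respondent.
Stage 2 (respondent, a scintilla of evidence, weight exceeds 20): (b) net 85−66=19 ≤ 20 — fails.
  Stage 2 not carried; the respondent fails its burden.
The petitioner prevails.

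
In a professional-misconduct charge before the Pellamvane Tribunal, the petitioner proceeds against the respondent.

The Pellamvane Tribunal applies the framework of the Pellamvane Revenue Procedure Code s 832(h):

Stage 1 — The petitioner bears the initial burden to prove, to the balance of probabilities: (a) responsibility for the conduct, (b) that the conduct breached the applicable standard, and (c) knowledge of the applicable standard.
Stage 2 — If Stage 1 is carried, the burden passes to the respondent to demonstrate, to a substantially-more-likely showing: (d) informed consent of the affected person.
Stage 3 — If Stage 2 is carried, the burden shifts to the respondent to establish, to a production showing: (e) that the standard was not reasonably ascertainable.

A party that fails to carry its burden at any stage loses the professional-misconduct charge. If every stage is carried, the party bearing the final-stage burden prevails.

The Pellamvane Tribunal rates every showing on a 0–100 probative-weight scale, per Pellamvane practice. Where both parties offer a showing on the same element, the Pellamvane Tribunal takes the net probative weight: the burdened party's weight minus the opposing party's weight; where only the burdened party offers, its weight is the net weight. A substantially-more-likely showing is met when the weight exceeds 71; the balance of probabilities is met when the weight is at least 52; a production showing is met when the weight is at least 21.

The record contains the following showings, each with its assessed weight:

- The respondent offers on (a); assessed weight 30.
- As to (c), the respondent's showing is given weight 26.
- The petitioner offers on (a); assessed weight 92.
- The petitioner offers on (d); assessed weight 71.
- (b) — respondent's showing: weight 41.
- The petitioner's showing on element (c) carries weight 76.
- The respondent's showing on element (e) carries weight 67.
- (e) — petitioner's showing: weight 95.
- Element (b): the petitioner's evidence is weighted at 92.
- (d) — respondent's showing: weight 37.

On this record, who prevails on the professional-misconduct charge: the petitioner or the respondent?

respondent

Stage 1 — burden on petitioner; standard: the balance of probabilities (weight is at least 52).
    (a): 92 − 30 = 62 ≥ 52 [met]
    (b): 92 − 41 = 51 < 52 [not met]
    (c): 76 − 26 = 50 < 52 [not met]
  Stage 1 not carried; the petitioner fails its burden.
The analysis ends at Stage 1; the respondent prevails.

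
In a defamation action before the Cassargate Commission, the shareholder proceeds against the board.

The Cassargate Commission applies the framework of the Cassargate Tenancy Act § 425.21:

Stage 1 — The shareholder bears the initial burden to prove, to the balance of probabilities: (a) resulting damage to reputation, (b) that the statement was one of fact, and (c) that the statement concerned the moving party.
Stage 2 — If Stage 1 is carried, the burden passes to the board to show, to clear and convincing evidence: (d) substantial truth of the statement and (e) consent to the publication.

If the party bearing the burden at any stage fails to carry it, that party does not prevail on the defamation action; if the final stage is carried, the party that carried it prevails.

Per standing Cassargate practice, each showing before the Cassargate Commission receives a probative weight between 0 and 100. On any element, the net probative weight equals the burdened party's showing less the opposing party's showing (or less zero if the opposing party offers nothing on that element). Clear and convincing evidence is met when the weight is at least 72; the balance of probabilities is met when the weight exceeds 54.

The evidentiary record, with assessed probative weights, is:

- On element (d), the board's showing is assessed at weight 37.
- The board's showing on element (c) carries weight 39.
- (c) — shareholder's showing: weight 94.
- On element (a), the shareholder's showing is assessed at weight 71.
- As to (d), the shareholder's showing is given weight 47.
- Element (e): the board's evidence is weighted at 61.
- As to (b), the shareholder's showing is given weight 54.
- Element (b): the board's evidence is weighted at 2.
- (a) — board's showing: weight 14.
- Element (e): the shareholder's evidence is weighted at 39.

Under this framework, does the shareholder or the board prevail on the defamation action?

Stage 1 (shareholder, the balance of probabilities, weight exceeds 54): (a) net 71−14=57 > 54 — meets; (b) net 54−2=52 ≤ 54 — fails; (c) net 94−39=55 > 54 — meets.
  The shareholder does not carry Stage 1.
The analysis ends at Stage 1; the board prevails.

board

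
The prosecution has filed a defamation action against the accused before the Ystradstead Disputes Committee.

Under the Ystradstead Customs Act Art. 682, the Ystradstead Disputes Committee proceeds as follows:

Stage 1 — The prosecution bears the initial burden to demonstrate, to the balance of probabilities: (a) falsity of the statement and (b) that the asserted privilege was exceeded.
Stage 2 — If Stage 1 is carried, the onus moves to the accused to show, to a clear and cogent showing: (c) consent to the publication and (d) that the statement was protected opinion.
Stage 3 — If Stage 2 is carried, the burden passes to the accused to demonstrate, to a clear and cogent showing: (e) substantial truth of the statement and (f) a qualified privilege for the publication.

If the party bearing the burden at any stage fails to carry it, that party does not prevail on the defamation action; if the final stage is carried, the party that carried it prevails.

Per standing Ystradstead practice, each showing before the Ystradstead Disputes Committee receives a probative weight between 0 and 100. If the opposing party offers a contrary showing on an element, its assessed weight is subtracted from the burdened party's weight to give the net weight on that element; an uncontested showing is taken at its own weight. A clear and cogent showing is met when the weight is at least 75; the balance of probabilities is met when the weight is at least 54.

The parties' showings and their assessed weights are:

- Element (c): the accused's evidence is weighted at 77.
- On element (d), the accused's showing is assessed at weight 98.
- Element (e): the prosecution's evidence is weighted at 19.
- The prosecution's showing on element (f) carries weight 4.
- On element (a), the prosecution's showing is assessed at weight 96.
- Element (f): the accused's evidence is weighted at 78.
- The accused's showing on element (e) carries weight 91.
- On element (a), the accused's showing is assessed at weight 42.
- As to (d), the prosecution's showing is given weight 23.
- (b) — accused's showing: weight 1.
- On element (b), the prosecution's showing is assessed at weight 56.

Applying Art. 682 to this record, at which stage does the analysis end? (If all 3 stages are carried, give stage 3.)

stage 3

At Stage 1 the prosecution must meet the balance of probabilities (weight is at least 54): on (a) the weight is 96 less the opposing 42 gives net 54, which does reach 54, so (a) meets the standard; on (b) the weight is 56 less the opposing 1 gives net 55, which does reach 54, so (b) meets the standard.
  Stage 1 carried; the burden shifts to the accused.
At Stage 2 the accused must meet a clear and cogent showing (weight is at least 75): on (c) the weight is 77, which does reach 75, so (c) meets the standard; on (d) the weight is 98 less the opposing 23 gives net 75, which does reach 75, so (d) meets the standard.
  All elements met. The accused retains the burden for Stage 3.
At Stage 3 the accused must meet a clear and cogent showing (weight is at least 75): on (e) the weight is 91 less the opposing 19 gives net 72, which does not reach 75, so (e) does not meet the standard; on (f) the weight is 78 less the opposing 4 gives net 74, which does not reach 75, so (f) does not meet the standard.
  Stage 3 not carried; the accused fails its burden.
So the prosecution prevails.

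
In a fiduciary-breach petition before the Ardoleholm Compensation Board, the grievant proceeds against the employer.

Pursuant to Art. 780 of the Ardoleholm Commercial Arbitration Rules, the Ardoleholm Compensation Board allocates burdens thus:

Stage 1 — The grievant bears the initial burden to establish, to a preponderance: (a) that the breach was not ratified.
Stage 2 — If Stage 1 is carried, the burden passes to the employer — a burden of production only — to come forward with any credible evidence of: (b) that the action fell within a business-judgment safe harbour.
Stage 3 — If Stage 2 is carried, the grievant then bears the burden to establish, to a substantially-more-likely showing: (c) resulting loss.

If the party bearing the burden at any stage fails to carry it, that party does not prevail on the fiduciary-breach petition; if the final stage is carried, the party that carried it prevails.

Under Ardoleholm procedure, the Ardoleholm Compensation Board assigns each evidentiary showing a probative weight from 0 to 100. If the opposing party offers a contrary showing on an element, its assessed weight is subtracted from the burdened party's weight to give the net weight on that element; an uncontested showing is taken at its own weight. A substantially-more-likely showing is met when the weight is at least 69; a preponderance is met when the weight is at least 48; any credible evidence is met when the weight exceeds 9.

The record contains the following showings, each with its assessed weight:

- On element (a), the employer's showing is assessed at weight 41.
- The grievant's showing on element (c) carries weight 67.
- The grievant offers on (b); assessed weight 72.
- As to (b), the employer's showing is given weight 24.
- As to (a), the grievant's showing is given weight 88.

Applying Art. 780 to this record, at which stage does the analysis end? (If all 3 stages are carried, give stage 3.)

Stage 1 (grievant, a preponderance, weight is at least 48): (a) net 88−41=47 < 48 — fails.
  Stage 1 not carried; the grievant fails its burden.
So the employer prevails.

stage 1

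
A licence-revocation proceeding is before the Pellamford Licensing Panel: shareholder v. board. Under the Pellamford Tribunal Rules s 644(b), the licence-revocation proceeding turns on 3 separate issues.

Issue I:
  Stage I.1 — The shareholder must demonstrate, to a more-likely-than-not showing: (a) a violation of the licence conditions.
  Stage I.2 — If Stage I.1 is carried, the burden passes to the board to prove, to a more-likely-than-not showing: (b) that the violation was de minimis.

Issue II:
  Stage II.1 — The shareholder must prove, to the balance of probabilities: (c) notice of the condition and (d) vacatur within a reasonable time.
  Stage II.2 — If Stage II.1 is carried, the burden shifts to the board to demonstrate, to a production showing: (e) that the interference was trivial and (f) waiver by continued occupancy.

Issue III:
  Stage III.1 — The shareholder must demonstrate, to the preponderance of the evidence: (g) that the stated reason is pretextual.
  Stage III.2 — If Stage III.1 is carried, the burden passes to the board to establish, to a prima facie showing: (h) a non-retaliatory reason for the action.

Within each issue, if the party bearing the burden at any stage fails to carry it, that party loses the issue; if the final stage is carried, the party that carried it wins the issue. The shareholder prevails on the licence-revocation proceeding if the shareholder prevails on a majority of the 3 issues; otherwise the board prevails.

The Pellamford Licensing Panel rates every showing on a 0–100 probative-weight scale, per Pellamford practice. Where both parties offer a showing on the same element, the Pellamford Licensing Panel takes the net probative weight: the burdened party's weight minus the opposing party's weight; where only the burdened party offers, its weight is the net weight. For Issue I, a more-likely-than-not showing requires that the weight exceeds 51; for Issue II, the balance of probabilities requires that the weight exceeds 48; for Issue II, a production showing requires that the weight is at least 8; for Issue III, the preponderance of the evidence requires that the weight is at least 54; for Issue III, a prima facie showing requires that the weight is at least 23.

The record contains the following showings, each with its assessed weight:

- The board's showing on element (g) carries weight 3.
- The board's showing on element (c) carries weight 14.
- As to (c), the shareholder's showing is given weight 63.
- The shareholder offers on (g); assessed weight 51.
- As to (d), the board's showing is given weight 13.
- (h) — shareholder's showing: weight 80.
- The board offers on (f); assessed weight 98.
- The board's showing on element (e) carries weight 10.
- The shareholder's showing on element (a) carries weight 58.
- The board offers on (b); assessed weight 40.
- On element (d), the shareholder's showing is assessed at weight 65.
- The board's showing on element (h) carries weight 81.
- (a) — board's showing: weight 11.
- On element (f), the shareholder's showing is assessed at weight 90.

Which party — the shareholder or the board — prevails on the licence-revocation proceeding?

— Issue I —
Stage I.1 (shareholder, a more-likely-than-not showing, weight exceeds 51): (a) net 58−11=47 ≤ 51 — fails.
  The shareholder does not carry Stage I.1.
So the board prevails on this issue.
— Issue II —
Stage II.1 — burden on shareholder; standard: the balance of probabilities (weight exceeds 48).
    (c): 63 − 14 = 49 > 48 [met]
    (d): 65 − 13 = 52 > 48 [met]
  Stage II.1 carried; the burden shifts to the board.
Stage II.2 — burden on board; standard: a production showing (weight is at least 8).
    (e): 10 ≥ 8 [met]
    (f): 98 − 90 = 8 ≥ 8 [met]
  All elements met at the final stage.
All stages carried — the board prevails on this issue.
— Issue III —
Stage III.1 — burden on shareholder; standard: the preponderance of the evidence (weight is at least 54).
    (g): 51 − 3 = 48 < 54 [not met]
  The shareholder does not carry Stage III.1.
The analysis ends at Stage III.1; the board prevails on this issue.
Per-issue: Issue I → board; Issue II → board; Issue III → board. The shareholder must prevail on a majority of issues; overall, the board prevails.

board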